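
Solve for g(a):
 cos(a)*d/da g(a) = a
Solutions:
 g(a) = C1 + Integral(a/cos(a), a)


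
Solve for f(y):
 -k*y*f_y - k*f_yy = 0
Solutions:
 f(y) = C1 + C2*erf(sqrt(2)*y/2)


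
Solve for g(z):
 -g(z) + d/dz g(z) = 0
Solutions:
 g(z) = C1*exp(z)


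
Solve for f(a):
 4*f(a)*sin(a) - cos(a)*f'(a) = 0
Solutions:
 f(a) = C1/cos(a)^4


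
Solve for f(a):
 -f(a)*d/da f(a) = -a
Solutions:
 f(a) = -sqrt(C1 + a^2)
 f(a) = sqrt(C1 + a^2)


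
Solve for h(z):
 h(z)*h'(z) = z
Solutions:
 h(z) = -sqrt(C1 + z^2)
 h(z) = sqrt(C1 + z^2)


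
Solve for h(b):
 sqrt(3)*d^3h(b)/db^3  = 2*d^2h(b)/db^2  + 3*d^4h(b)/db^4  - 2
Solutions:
 h(b) = C1 + C2*b + b^2/2 + (C3*sin(sqrt(21)*b/6) + C4*cos(sqrt(21)*b/6))*exp(sqrt(3)*b/6)


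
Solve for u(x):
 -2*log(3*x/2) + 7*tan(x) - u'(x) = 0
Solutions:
 u(x) = C1 - 2*x*log(x) - 2*x*log(3) + 2*x*log(2) + 2*x - 7*log(cos(x))


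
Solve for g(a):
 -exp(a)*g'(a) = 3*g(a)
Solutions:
 g(a) = C1*exp(3*exp(-a))


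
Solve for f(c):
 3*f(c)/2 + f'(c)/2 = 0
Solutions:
 f(c) = C1*exp(-3*c)


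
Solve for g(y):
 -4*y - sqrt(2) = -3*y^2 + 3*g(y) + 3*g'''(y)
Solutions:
 g(y) = C3*exp(-y) + y^2 - 4*y/3 + (C1*sin(sqrt(3)*y/2) + C2*cos(sqrt(3)*y/2))*exp(y/2) - sqrt(2)/3


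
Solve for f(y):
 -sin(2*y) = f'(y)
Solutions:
 f(y) = C1 + cos(2*y)/2


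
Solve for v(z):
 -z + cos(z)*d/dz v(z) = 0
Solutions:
 v(z) = C1 + Integral(z/cos(z), z)


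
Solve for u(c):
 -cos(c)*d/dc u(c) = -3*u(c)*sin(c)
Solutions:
 u(c) = C1/cos(c)^3


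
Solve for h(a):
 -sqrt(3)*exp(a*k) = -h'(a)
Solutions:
 h(a) = C1 + sqrt(3)*exp(a*k)/k


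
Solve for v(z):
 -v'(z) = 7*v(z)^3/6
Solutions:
 v(z) = -sqrt(3)*sqrt(-1/(C1 - 7*z))
 v(z) = sqrt(3)*sqrt(-1/(C1 - 7*z))


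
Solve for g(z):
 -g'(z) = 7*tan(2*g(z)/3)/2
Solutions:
 g(z) = -3*asin(C1*exp(-7*z/3))/2 + 3*pi/2
 g(z) = 3*asin(C1*exp(-7*z/3))/2


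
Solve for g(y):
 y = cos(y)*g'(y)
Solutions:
 g(y) = C1 + Integral(y/cos(y), y)


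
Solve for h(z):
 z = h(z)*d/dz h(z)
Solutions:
 h(z) = -sqrt(C1 + z^2)
 h(z) = sqrt(C1 + z^2)


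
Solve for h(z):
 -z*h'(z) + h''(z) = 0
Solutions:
 h(z) = C1 + C2*erfi(sqrt(2)*z/2)


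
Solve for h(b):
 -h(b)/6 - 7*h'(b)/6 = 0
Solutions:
 h(b) = C1*exp(-b/7)


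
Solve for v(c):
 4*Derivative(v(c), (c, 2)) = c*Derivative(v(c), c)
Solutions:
 v(c) = C1 + C2*erfi(sqrt(2)*c/4)


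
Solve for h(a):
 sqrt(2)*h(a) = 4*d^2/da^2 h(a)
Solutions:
 h(a) = C1*exp(-2^(1/4)*a/2) + C2*exp(2^(1/4)*a/2)


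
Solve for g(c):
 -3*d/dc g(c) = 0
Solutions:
 g(c) = C1


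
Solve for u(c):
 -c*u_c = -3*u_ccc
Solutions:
 u(c) = C1 + Integral(C2*airyai(3^(2/3)*c/3) + C3*airybi(3^(2/3)*c/3), c)


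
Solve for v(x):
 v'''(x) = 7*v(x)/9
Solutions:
 v(x) = C3*exp(21^(1/3)*x/3) + (C1*sin(3^(5/6)*7^(1/3)*x/6) + C2*cos(3^(5/6)*7^(1/3)*x/6))*exp(-21^(1/3)*x/6)


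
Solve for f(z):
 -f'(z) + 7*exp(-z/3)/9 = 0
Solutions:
 f(z) = C1 - 7*exp(-z/3)/3


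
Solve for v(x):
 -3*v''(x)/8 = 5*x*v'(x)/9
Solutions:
 v(x) = C1 + C2*erf(2*sqrt(15)*x/9)


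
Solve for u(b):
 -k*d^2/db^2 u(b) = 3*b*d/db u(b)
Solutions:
 u(b) = C1 + C2*sqrt(k)*erf(sqrt(6)*b*sqrt(1/k)/2)


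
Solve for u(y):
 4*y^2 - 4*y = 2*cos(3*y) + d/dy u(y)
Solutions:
 u(y) = C1 + 4*y^3/3 - 2*y^2 - 2*sin(3*y)/3


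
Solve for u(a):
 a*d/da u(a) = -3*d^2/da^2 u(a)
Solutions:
 u(a) = C1 + C2*erf(sqrt(6)*a/6)


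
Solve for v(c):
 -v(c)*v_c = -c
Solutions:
 v(c) = -sqrt(C1 + c^2)
 v(c) = sqrt(C1 + c^2)


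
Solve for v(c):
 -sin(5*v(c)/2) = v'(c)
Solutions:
 v(c) = -2*acos((-C1 - exp(5*c))/(C1 - exp(5*c)))/5 + 4*pi/5
 v(c) = 2*acos((-C1 - exp(5*c))/(C1 - exp(5*c)))/5


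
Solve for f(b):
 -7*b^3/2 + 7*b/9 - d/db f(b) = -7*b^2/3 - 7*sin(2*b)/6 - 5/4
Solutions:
 f(b) = C1 - 7*b^4/8 + 7*b^3/9 + 7*b^2/18 + 5*b/4 - 7*cos(2*b)/12


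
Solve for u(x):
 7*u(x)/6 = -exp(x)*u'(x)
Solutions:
 u(x) = C1*exp(7*exp(-x)/6)


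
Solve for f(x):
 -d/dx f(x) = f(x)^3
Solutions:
 f(x) = -sqrt(2)*sqrt(-1/(C1 - x))/2
 f(x) = sqrt(2)*sqrt(-1/(C1 - x))/2


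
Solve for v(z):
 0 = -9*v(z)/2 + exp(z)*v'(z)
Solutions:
 v(z) = C1*exp(-9*exp(-z)/2)


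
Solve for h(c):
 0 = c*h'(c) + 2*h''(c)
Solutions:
 h(c) = C1 + C2*erf(c/2)


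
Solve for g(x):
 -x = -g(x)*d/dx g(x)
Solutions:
 g(x) = -sqrt(C1 + x^2)
 g(x) = sqrt(C1 + x^2)


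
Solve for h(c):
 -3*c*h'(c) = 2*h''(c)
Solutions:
 h(c) = C1 + C2*erf(sqrt(3)*c/2)


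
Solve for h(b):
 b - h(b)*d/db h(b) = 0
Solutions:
 h(b) = -sqrt(C1 + b^2)
 h(b) = sqrt(C1 + b^2)


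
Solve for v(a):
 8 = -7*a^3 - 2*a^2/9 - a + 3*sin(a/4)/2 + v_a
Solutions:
 v(a) = C1 + 7*a^4/4 + 2*a^3/27 + a^2/2 + 8*a + 6*cos(a/4)


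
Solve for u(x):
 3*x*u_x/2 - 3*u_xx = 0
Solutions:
 u(x) = C1 + C2*erfi(x/2)


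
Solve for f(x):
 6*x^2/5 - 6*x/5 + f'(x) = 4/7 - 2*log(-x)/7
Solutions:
 f(x) = C1 - 2*x^3/5 + 3*x^2/5 - 2*x*log(-x)/7 + 6*x/7


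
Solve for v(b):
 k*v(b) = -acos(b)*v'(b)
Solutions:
 v(b) = C1*exp(-k*Integral(1/acos(b), b))


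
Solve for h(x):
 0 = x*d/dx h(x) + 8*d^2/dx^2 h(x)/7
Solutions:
 h(x) = C1 + C2*erf(sqrt(7)*x/4)


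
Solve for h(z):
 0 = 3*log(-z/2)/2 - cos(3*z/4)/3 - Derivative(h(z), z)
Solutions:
 h(z) = C1 + 3*z*log(-z)/2 - 3*z/2 - 3*z*log(2)/2 - 4*sin(3*z/4)/9


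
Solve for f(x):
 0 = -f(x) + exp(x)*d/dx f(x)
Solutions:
 f(x) = C1*exp(-exp(-x))


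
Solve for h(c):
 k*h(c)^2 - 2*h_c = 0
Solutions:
 h(c) = -2/(C1 + c*k)


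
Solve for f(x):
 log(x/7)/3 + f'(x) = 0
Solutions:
 f(x) = C1 - x*log(x)/3 + x/3 + x*log(7)/3


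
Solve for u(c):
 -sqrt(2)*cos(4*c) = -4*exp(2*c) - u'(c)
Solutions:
 u(c) = C1 - 2*exp(2*c) + sqrt(2)*sin(4*c)/4


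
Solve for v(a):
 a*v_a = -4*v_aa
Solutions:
 v(a) = C1 + C2*erf(sqrt(2)*a/4)


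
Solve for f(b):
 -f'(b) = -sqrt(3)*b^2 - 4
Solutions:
 f(b) = C1 + sqrt(3)*b^3/3 + 4*b


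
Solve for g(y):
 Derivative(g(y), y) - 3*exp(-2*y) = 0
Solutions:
 g(y) = C1 - 3*exp(-2*y)/2


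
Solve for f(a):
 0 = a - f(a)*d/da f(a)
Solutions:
 f(a) = -sqrt(C1 + a^2)
 f(a) = sqrt(C1 + a^2)


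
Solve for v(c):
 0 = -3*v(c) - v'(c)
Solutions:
 v(c) = C1*exp(-3*c)


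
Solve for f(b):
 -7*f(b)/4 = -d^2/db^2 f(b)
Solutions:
 f(b) = C1*exp(-sqrt(7)*b/2) + C2*exp(sqrt(7)*b/2)


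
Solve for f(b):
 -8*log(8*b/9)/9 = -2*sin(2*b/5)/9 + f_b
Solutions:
 f(b) = C1 - 8*b*log(b)/9 - 8*b*log(2)/3 + 8*b/9 + 16*b*log(3)/9 - 5*cos(2*b/5)/9


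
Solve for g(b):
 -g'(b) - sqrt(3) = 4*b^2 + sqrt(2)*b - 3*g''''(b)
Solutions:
 g(b) = C1 + C4*exp(3^(2/3)*b/3) - 4*b^3/3 - sqrt(2)*b^2/2 - sqrt(3)*b + (C2*sin(3^(1/6)*b/2) + C3*cos(3^(1/6)*b/2))*exp(-3^(2/3)*b/6)


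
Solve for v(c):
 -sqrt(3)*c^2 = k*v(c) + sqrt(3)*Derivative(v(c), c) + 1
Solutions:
 v(c) = C1*exp(-sqrt(3)*c*k/3) - sqrt(3)*c^2/k + 6*c/k^2 - 1/k - 6*sqrt(3)/k^3


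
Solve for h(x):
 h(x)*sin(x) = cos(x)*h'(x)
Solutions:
 h(x) = C1/cos(x)


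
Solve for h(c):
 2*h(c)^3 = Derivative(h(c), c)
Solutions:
 h(c) = -sqrt(2)*sqrt(-1/(C1 + 2*c))/2
 h(c) = sqrt(2)*sqrt(-1/(C1 + 2*c))/2


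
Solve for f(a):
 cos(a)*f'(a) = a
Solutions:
 f(a) = C1 + Integral(a/cos(a), a)


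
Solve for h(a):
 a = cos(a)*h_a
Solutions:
 h(a) = C1 + Integral(a/cos(a), a)


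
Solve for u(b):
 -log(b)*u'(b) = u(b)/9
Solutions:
 u(b) = C1*exp(-li(b)/9)


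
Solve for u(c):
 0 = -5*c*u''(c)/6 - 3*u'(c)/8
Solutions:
 u(c) = C1 + C2*c^(11/20)


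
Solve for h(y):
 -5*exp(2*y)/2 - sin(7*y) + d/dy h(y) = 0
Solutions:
 h(y) = C1 + 5*exp(2*y)/4 - cos(7*y)/7


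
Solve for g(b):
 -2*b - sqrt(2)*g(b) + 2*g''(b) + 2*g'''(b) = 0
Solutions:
 g(b) = C1*exp(-b*(2*2^(2/3)/(-4 + sqrt(-16 + (4 - 27*sqrt(2))^2) + 27*sqrt(2))^(1/3) + 4 + 2^(1/3)*(-4 + sqrt(-16 + (4 - 27*sqrt(2))^2) + 27*sqrt(2))^(1/3))/12)*sin(2^(1/3)*sqrt(3)*b*(-(-4 + sqrt(-16 + (4 - 27*sqrt(2))^2) + 27*sqrt(2))^(1/3) + 2*2^(1/3)/(-4 + sqrt(-16 + (4 - 27*sqrt(2))^2) + 27*sqrt(2))^(1/3))/12) + C2*exp(-b*(2*2^(2/3)/(-4 + sqrt(-16 + (4 - 27*sqrt(2))^2) + 27*sqrt(2))^(1/3) + 4 + 2^(1/3)*(-4 + sqrt(-16 + (4 - 27*sqrt(2))^2) + 27*sqrt(2))^(1/3))/12)*cos(2^(1/3)*sqrt(3)*b*(-(-4 + sqrt(-16 + (4 - 27*sqrt(2))^2) + 27*sqrt(2))^(1/3) + 2*2^(1/3)/(-4 + sqrt(-16 + (4 - 27*sqrt(2))^2) + 27*sqrt(2))^(1/3))/12) + C3*exp(b*(-2 + 2*2^(2/3)/(-4 + sqrt(-16 + (4 - 27*sqrt(2))^2) + 27*sqrt(2))^(1/3) + 2^(1/3)*(-4 + sqrt(-16 + (4 - 27*sqrt(2))^2) + 27*sqrt(2))^(1/3))/6) - sqrt(2)*b


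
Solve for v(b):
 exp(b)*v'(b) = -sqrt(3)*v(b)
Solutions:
 v(b) = C1*exp(sqrt(3)*exp(-b))


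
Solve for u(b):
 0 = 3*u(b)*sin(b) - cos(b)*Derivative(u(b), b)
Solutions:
 u(b) = C1/cos(b)^3


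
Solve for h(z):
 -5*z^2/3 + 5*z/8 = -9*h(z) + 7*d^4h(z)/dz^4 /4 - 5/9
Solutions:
 h(z) = C1*exp(-sqrt(6)*7^(3/4)*z/7) + C2*exp(sqrt(6)*7^(3/4)*z/7) + C3*sin(sqrt(6)*7^(3/4)*z/7) + C4*cos(sqrt(6)*7^(3/4)*z/7) + 5*z^2/27 - 5*z/72 - 5/81


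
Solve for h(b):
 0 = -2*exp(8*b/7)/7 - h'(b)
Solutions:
 h(b) = C1 - exp(8*b/7)/4


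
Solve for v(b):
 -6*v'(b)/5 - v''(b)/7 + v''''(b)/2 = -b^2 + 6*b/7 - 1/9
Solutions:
 v(b) = C1 + C2*exp(-b*(5*2^(2/3)*2205^(1/3)/(sqrt(1749279) + 1323)^(1/3) + 1050^(1/3)*(sqrt(1749279) + 1323)^(1/3))/210)*sin(3^(1/6)*b*(-3^(2/3)*350^(1/3)*(sqrt(1749279) + 1323)^(1/3) + 15*2^(2/3)*245^(1/3)/(sqrt(1749279) + 1323)^(1/3))/210) + C3*exp(-b*(5*2^(2/3)*2205^(1/3)/(sqrt(1749279) + 1323)^(1/3) + 1050^(1/3)*(sqrt(1749279) + 1323)^(1/3))/210)*cos(3^(1/6)*b*(-3^(2/3)*350^(1/3)*(sqrt(1749279) + 1323)^(1/3) + 15*2^(2/3)*245^(1/3)/(sqrt(1749279) + 1323)^(1/3))/210) + C4*exp(b*(5*2^(2/3)*2205^(1/3)/(sqrt(1749279) + 1323)^(1/3) + 1050^(1/3)*(sqrt(1749279) + 1323)^(1/3))/105) + 5*b^3/18 - 115*b^2/252 + 355*b/1764


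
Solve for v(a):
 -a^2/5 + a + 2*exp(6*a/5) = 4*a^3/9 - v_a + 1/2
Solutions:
 v(a) = C1 + a^4/9 + a^3/15 - a^2/2 + a/2 - 5*exp(6*a/5)/3


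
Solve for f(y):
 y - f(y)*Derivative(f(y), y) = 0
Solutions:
 f(y) = -sqrt(C1 + y^2)
 f(y) = sqrt(C1 + y^2)


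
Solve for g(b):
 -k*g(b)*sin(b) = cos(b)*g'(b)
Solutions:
 g(b) = C1*exp(k*log(cos(b)))


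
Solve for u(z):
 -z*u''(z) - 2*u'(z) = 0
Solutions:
 u(z) = C1 + C2/z


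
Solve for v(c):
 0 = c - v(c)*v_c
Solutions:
 v(c) = -sqrt(C1 + c^2)
 v(c) = sqrt(C1 + c^2)


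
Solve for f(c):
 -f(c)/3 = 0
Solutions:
 f(c) = 0


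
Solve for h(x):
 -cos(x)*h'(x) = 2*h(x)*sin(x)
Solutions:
 h(x) = C1*cos(x)^2


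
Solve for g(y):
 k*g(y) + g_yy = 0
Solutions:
 g(y) = C1*exp(-y*sqrt(-k)) + C2*exp(y*sqrt(-k))


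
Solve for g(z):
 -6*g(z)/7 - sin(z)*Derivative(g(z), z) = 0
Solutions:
 g(z) = C1*(cos(z) + 1)^(3/7)/(cos(z) - 1)^(3/7)


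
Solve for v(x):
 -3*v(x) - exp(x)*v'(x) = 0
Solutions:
 v(x) = C1*exp(3*exp(-x))


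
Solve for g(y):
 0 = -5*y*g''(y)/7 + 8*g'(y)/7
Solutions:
 g(y) = C1 + C2*y^(13/5)


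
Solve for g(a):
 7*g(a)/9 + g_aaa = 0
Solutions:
 g(a) = C3*exp(-21^(1/3)*a/3) + (C1*sin(3^(5/6)*7^(1/3)*a/6) + C2*cos(3^(5/6)*7^(1/3)*a/6))*exp(21^(1/3)*a/6)


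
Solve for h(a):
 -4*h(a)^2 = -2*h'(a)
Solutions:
 h(a) = -1/(C1 + 2*a)


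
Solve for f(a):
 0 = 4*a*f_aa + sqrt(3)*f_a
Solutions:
 f(a) = C1 + C2*a^(1 - sqrt(3)/4)


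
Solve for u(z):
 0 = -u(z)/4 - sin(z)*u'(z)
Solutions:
 u(z) = C1*(cos(z) + 1)^(1/8)/(cos(z) - 1)^(1/8)


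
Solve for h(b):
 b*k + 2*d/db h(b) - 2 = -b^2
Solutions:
 h(b) = C1 - b^3/6 - b^2*k/4 + b


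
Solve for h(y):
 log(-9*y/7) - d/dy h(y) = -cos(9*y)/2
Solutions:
 h(y) = C1 + y*log(-y) - y*log(7) - y + 2*y*log(3) + sin(9*y)/18


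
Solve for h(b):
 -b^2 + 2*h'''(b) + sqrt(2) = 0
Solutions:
 h(b) = C1 + C2*b + C3*b^2 + b^5/120 - sqrt(2)*b^3/12


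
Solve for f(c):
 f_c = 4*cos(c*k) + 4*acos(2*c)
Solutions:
 f(c) = C1 + 4*c*acos(2*c) - 2*sqrt(1 - 4*c^2) + 4*Piecewise((sin(c*k)/k, Ne(k, 0)), (c, True))


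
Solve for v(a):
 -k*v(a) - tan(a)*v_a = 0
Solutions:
 v(a) = C1*exp(-k*log(sin(a)))


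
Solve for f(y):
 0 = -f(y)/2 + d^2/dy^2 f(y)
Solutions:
 f(y) = C1*exp(-sqrt(2)*y/2) + C2*exp(sqrt(2)*y/2)


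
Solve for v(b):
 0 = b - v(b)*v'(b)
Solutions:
 v(b) = -sqrt(C1 + b^2)
 v(b) = sqrt(C1 + b^2)


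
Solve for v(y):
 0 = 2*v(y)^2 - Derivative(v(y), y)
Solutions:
 v(y) = -1/(C1 + 2*y)


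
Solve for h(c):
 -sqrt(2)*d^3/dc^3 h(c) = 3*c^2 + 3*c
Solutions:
 h(c) = C1 + C2*c + C3*c^2 - sqrt(2)*c^5/40 - sqrt(2)*c^4/16


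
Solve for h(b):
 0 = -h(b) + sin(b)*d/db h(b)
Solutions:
 h(b) = C1*sqrt(cos(b) - 1)/sqrt(cos(b) + 1)


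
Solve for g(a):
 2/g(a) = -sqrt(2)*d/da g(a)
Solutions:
 g(a) = -sqrt(C1 - 2*sqrt(2)*a)
 g(a) = sqrt(C1 - 2*sqrt(2)*a)


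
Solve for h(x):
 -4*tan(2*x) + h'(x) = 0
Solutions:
 h(x) = C1 - 2*log(cos(2*x))


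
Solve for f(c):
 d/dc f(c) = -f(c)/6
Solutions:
 f(c) = C1*exp(-c/6)


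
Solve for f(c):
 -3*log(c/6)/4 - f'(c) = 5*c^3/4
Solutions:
 f(c) = C1 - 5*c^4/16 - 3*c*log(c)/4 + 3*c/4 + 3*c*log(6)/4


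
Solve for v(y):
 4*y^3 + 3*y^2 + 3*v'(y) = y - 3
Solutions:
 v(y) = C1 - y^4/3 - y^3/3 + y^2/6 - y


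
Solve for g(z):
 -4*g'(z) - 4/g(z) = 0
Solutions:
 g(z) = -sqrt(C1 - 2*z)
 g(z) = sqrt(C1 - 2*z)


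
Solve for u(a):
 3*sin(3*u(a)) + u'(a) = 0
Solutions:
 u(a) = -acos((-C1 - exp(18*a))/(C1 - exp(18*a)))/3 + 2*pi/3
 u(a) = acos((-C1 - exp(18*a))/(C1 - exp(18*a)))/3


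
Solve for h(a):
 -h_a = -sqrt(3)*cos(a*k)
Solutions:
 h(a) = C1 + sqrt(3)*sin(a*k)/k


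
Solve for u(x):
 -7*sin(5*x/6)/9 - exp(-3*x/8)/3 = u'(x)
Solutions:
 u(x) = C1 + 14*cos(5*x/6)/15 + 8*exp(-3*x/8)/9


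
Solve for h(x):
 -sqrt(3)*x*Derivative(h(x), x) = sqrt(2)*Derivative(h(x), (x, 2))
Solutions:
 h(x) = C1 + C2*erf(6^(1/4)*x/2)


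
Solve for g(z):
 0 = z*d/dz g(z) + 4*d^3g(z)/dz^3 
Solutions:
 g(z) = C1 + Integral(C2*airyai(-2^(1/3)*z/2) + C3*airybi(-2^(1/3)*z/2), z)


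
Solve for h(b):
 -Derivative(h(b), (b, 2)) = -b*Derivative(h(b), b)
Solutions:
 h(b) = C1 + C2*erfi(sqrt(2)*b/2)


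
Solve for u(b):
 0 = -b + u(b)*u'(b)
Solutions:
 u(b) = -sqrt(C1 + b^2)
 u(b) = sqrt(C1 + b^2)


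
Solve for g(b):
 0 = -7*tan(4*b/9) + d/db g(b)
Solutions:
 g(b) = C1 - 63*log(cos(4*b/9))/4


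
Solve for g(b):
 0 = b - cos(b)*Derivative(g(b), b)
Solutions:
 g(b) = C1 + Integral(b/cos(b), b)


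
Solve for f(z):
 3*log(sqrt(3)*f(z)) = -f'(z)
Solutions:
 2*Integral(1/(2*log(_y) + log(3)), (_y, f(z)))/3 = C1 - z


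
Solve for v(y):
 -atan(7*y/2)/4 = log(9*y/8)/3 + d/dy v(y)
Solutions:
 v(y) = C1 - y*log(y)/3 - y*atan(7*y/2)/4 - 2*y*log(3)/3 + y/3 + y*log(2) + log(49*y^2 + 4)/28


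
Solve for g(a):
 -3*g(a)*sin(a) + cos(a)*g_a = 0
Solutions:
 g(a) = C1/cos(a)^3


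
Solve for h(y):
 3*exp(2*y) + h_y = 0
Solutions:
 h(y) = C1 - 3*exp(2*y)/2


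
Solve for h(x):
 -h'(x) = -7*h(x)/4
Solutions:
 h(x) = C1*exp(7*x/4)


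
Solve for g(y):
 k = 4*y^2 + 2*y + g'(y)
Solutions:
 g(y) = C1 + k*y - 4*y^3/3 - y^2


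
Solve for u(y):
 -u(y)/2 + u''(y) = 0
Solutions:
 u(y) = C1*exp(-sqrt(2)*y/2) + C2*exp(sqrt(2)*y/2)


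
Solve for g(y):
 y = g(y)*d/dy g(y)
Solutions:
 g(y) = -sqrt(C1 + y^2)
 g(y) = sqrt(C1 + y^2)


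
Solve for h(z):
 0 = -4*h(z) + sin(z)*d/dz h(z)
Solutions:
 h(z) = C1*(cos(z)^2 - 2*cos(z) + 1)/(cos(z)^2 + 2*cos(z) + 1)


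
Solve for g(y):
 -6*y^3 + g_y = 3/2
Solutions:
 g(y) = C1 + 3*y^4/2 + 3*y/2


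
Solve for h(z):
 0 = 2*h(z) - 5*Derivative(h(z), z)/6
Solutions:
 h(z) = C1*exp(12*z/5)


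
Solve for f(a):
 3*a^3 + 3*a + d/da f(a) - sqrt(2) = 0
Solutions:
 f(a) = C1 - 3*a^4/4 - 3*a^2/2 + sqrt(2)*a


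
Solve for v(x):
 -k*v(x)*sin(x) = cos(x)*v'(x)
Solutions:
 v(x) = C1*exp(k*log(cos(x)))


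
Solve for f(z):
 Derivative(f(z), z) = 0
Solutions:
 f(z) = C1


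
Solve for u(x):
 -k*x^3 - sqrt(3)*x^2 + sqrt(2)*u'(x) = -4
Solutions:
 u(x) = C1 + sqrt(2)*k*x^4/8 + sqrt(6)*x^3/6 - 2*sqrt(2)*x


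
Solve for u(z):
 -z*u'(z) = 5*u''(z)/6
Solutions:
 u(z) = C1 + C2*erf(sqrt(15)*z/5)


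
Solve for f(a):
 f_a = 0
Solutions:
 f(a) = C1


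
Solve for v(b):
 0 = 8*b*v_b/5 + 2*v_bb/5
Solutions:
 v(b) = C1 + C2*erf(sqrt(2)*b)


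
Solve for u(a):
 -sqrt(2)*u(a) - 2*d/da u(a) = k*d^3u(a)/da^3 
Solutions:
 u(a) = C1*exp(2^(1/3)*a*(6^(1/3)*(sqrt(6)*sqrt((27 + 16/k)/k^2) + 9*sqrt(2)/k)^(1/3)/12 - 2^(1/3)*3^(5/6)*I*(sqrt(6)*sqrt((27 + 16/k)/k^2) + 9*sqrt(2)/k)^(1/3)/12 + 4/(k*(-3^(1/3) + 3^(5/6)*I)*(sqrt(6)*sqrt((27 + 16/k)/k^2) + 9*sqrt(2)/k)^(1/3)))) + C2*exp(2^(1/3)*a*(6^(1/3)*(sqrt(6)*sqrt((27 + 16/k)/k^2) + 9*sqrt(2)/k)^(1/3)/12 + 2^(1/3)*3^(5/6)*I*(sqrt(6)*sqrt((27 + 16/k)/k^2) + 9*sqrt(2)/k)^(1/3)/12 - 4/(k*(3^(1/3) + 3^(5/6)*I)*(sqrt(6)*sqrt((27 + 16/k)/k^2) + 9*sqrt(2)/k)^(1/3)))) + C3*exp(6^(1/3)*a*(-2^(1/3)*(sqrt(6)*sqrt((27 + 16/k)/k^2) + 9*sqrt(2)/k)^(1/3) + 4*3^(1/3)/(k*(sqrt(6)*sqrt((27 + 16/k)/k^2) + 9*sqrt(2)/k)^(1/3)))/6)


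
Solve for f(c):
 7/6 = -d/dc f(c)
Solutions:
 f(c) = C1 - 7*c/6


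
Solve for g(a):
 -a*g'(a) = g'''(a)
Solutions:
 g(a) = C1 + Integral(C2*airyai(-a) + C3*airybi(-a), a)


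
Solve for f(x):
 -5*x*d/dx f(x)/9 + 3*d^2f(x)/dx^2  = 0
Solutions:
 f(x) = C1 + C2*erfi(sqrt(30)*x/18)


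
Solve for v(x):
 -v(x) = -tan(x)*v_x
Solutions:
 v(x) = C1*sin(x)


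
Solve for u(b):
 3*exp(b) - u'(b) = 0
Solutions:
 u(b) = C1 + 3*exp(b)


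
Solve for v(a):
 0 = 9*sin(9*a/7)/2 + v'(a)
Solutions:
 v(a) = C1 + 7*cos(9*a/7)/2


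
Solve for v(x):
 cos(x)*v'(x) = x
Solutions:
 v(x) = C1 + Integral(x/cos(x), x)


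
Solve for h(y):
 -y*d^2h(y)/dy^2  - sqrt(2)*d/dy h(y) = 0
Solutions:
 h(y) = C1 + C2*y^(1 - sqrt(2))


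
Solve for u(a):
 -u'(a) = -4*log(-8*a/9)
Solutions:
 u(a) = C1 + 4*a*log(-a) + 4*a*(-2*log(3) - 1 + 3*log(2))


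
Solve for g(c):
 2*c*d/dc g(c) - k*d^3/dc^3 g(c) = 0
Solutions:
 g(c) = C1 + Integral(C2*airyai(2^(1/3)*c*(1/k)^(1/3)) + C3*airybi(2^(1/3)*c*(1/k)^(1/3)), c)


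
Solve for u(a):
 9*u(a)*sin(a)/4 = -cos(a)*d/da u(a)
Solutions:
 u(a) = C1*cos(a)^(9/4)


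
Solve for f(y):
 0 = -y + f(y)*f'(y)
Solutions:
 f(y) = -sqrt(C1 + y^2)
 f(y) = sqrt(C1 + y^2)


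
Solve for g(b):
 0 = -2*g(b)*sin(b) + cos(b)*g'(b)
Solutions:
 g(b) = C1/cos(b)^2


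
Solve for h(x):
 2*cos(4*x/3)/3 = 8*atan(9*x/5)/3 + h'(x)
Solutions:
 h(x) = C1 - 8*x*atan(9*x/5)/3 + 20*log(81*x^2 + 25)/27 + sin(4*x/3)/2


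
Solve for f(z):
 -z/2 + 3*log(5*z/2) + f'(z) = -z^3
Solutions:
 f(z) = C1 - z^4/4 + z^2/4 - 3*z*log(z) - 3*z*log(5) + 3*z*log(2) + 3*z


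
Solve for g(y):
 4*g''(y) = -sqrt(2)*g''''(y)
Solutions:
 g(y) = C1 + C2*y + C3*sin(2^(3/4)*y) + C4*cos(2^(3/4)*y)


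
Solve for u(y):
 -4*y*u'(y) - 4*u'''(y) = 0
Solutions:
 u(y) = C1 + Integral(C2*airyai(-y) + C3*airybi(-y), y)


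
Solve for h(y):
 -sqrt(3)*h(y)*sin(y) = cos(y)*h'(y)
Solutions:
 h(y) = C1*cos(y)^(sqrt(3))


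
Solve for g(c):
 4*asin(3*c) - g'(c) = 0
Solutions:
 g(c) = C1 + 4*c*asin(3*c) + 4*sqrt(1 - 9*c^2)/3


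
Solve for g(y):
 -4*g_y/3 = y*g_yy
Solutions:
 g(y) = C1 + C2/y^(1/3)


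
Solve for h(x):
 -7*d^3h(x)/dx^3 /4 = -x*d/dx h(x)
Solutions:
 h(x) = C1 + Integral(C2*airyai(14^(2/3)*x/7) + C3*airybi(14^(2/3)*x/7), x)


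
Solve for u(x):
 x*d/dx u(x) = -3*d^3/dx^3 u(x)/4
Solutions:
 u(x) = C1 + Integral(C2*airyai(-6^(2/3)*x/3) + C3*airybi(-6^(2/3)*x/3), x)


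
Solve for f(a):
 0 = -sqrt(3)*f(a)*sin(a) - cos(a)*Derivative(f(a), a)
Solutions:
 f(a) = C1*cos(a)^(sqrt(3))


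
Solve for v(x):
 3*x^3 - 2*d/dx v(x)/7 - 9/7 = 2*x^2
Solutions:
 v(x) = C1 + 21*x^4/8 - 7*x^3/3 - 9*x/2


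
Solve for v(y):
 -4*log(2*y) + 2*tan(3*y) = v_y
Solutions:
 v(y) = C1 - 4*y*log(y) - 4*y*log(2) + 4*y - 2*log(cos(3*y))/3


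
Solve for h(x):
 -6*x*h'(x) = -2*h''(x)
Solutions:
 h(x) = C1 + C2*erfi(sqrt(6)*x/2)


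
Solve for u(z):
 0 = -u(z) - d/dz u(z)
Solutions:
 u(z) = C1*exp(-z)


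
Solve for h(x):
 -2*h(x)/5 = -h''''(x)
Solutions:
 h(x) = C1*exp(-2^(1/4)*5^(3/4)*x/5) + C2*exp(2^(1/4)*5^(3/4)*x/5) + C3*sin(2^(1/4)*5^(3/4)*x/5) + C4*cos(2^(1/4)*5^(3/4)*x/5)


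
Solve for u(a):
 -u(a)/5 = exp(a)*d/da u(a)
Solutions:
 u(a) = C1*exp(exp(-a)/5)


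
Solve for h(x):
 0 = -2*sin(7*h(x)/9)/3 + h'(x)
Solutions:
 -2*x/3 + 9*log(cos(7*h(x)/9) - 1)/14 - 9*log(cos(7*h(x)/9) + 1)/14 = C1


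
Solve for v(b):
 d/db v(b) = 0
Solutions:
 v(b) = C1


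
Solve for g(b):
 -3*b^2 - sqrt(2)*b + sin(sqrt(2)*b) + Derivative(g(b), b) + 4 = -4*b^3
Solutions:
 g(b) = C1 - b^4 + b^3 + sqrt(2)*b^2/2 - 4*b + sqrt(2)*cos(sqrt(2)*b)/2


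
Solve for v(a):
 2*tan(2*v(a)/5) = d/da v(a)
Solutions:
 v(a) = -5*asin(C1*exp(4*a/5))/2 + 5*pi/2
 v(a) = 5*asin(C1*exp(4*a/5))/2


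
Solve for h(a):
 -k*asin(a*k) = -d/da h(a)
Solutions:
 h(a) = C1 + k*Piecewise((a*asin(a*k) + sqrt(-a^2*k^2 + 1)/k, Ne(k, 0)), (0, True))


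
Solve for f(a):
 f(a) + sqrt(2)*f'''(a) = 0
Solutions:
 f(a) = C3*exp(-2^(5/6)*a/2) + (C1*sin(2^(5/6)*sqrt(3)*a/4) + C2*cos(2^(5/6)*sqrt(3)*a/4))*exp(2^(5/6)*a/4)


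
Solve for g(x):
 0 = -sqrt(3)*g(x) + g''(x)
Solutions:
 g(x) = C1*exp(-3^(1/4)*x) + C2*exp(3^(1/4)*x)


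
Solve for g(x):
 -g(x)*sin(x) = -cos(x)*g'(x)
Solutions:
 g(x) = C1/cos(x)


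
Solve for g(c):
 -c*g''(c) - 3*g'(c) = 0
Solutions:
 g(c) = C1 + C2/c^2


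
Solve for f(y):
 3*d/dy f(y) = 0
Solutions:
 f(y) = C1


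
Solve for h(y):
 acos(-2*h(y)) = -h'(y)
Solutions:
 Integral(1/acos(-2*_y), (_y, h(y))) = C1 - y


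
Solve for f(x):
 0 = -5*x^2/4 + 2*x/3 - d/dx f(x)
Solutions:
 f(x) = C1 - 5*x^3/12 + x^2/3


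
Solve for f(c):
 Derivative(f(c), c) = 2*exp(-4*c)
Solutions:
 f(c) = C1 - exp(-4*c)/2


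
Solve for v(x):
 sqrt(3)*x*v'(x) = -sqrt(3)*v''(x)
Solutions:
 v(x) = C1 + C2*erf(sqrt(2)*x/2)


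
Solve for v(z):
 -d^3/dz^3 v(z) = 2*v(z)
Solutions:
 v(z) = C3*exp(-2^(1/3)*z) + (C1*sin(2^(1/3)*sqrt(3)*z/2) + C2*cos(2^(1/3)*sqrt(3)*z/2))*exp(2^(1/3)*z/2)


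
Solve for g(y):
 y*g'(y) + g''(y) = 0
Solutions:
 g(y) = C1 + C2*erf(sqrt(2)*y/2)


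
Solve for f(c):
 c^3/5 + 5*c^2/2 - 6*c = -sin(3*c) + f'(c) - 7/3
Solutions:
 f(c) = C1 + c^4/20 + 5*c^3/6 - 3*c^2 + 7*c/3 - cos(3*c)/3


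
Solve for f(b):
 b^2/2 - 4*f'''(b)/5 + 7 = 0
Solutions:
 f(b) = C1 + C2*b + C3*b^2 + b^5/96 + 35*b^3/24


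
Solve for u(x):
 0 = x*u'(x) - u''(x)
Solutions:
 u(x) = C1 + C2*erfi(sqrt(2)*x/2)


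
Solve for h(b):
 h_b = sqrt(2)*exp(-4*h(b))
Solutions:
 h(b) = log(-I*(C1 + 4*sqrt(2)*b)^(1/4))
 h(b) = log(I*(C1 + 4*sqrt(2)*b)^(1/4))
 h(b) = log(-(C1 + 4*sqrt(2)*b)^(1/4))
 h(b) = log(C1 + 4*sqrt(2)*b)/4


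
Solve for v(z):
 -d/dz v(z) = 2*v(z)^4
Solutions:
 v(z) = (-3^(2/3) - 3*3^(1/6)*I)*(1/(C1 + 2*z))^(1/3)/6
 v(z) = (-3^(2/3) + 3*3^(1/6)*I)*(1/(C1 + 2*z))^(1/3)/6
 v(z) = (1/(C1 + 6*z))^(1/3)


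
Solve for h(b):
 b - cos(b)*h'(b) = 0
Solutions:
 h(b) = C1 + Integral(b/cos(b), b)


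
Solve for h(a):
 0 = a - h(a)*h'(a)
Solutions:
 h(a) = -sqrt(C1 + a^2)
 h(a) = sqrt(C1 + a^2)


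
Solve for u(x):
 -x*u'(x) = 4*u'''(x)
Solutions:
 u(x) = C1 + Integral(C2*airyai(-2^(1/3)*x/2) + C3*airybi(-2^(1/3)*x/2), x)


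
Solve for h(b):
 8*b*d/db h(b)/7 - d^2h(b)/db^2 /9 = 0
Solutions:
 h(b) = C1 + C2*erfi(6*sqrt(7)*b/7)


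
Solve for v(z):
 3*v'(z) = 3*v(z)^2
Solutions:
 v(z) = -1/(C1 + z)


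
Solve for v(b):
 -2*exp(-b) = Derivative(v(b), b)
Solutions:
 v(b) = C1 + 2*exp(-b)


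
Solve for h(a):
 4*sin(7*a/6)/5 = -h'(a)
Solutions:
 h(a) = C1 + 24*cos(7*a/6)/35


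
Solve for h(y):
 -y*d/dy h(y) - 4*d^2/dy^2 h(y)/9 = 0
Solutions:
 h(y) = C1 + C2*erf(3*sqrt(2)*y/4)


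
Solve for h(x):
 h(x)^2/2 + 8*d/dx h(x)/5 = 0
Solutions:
 h(x) = 16/(C1 + 5*x)


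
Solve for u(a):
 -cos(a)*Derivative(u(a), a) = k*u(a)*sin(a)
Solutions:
 u(a) = C1*exp(k*log(cos(a)))


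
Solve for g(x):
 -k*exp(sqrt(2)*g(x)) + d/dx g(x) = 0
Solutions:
 g(x) = sqrt(2)*(2*log(-1/(C1 + k*x)) - log(2))/4


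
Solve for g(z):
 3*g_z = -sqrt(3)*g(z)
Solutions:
 g(z) = C1*exp(-sqrt(3)*z/3)


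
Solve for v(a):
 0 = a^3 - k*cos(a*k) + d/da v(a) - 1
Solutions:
 v(a) = C1 - a^4/4 + a + sin(a*k)


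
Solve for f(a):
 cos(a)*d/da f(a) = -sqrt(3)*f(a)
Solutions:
 f(a) = C1*(sin(a) - 1)^(sqrt(3)/2)/(sin(a) + 1)^(sqrt(3)/2)


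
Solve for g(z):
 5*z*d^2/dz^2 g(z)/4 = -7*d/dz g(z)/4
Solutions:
 g(z) = C1 + C2/z^(2/5)


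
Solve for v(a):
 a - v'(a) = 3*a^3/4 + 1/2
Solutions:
 v(a) = C1 - 3*a^4/16 + a^2/2 - a/2


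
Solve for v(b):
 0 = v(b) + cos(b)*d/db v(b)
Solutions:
 v(b) = C1*sqrt(sin(b) - 1)/sqrt(sin(b) + 1)


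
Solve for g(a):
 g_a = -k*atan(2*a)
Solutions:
 g(a) = C1 - k*(a*atan(2*a) - log(4*a^2 + 1)/4)


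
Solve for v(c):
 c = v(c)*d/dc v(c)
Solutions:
 v(c) = -sqrt(C1 + c^2)
 v(c) = sqrt(C1 + c^2)


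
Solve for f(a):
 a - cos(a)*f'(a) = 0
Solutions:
 f(a) = C1 + Integral(a/cos(a), a)


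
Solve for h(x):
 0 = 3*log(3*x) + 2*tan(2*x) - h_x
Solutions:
 h(x) = C1 + 3*x*log(x) - 3*x + 3*x*log(3) - log(cos(2*x))


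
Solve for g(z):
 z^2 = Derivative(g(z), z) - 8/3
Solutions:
 g(z) = C1 + z^3/3 + 8*z/3


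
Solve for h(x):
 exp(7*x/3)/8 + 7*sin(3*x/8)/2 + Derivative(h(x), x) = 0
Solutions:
 h(x) = C1 - 3*exp(7*x/3)/56 + 28*cos(3*x/8)/3


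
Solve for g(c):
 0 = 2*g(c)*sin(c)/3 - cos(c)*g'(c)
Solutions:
 g(c) = C1/cos(c)^(2/3)


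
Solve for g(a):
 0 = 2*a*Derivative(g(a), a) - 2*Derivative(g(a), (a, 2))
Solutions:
 g(a) = C1 + C2*erfi(sqrt(2)*a/2)


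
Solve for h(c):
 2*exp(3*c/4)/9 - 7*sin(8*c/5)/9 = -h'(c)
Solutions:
 h(c) = C1 - 8*exp(3*c/4)/27 - 35*cos(8*c/5)/72


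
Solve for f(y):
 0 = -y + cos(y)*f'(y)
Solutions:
 f(y) = C1 + Integral(y/cos(y), y)


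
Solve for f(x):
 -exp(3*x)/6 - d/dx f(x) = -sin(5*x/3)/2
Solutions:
 f(x) = C1 - exp(3*x)/18 - 3*cos(5*x/3)/10


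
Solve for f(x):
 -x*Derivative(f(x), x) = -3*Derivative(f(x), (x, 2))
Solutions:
 f(x) = C1 + C2*erfi(sqrt(6)*x/6)


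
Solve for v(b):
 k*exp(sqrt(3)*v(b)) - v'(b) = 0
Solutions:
 v(b) = sqrt(3)*(2*log(-1/(C1 + b*k)) - log(3))/6


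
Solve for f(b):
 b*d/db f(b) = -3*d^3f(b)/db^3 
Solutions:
 f(b) = C1 + Integral(C2*airyai(-3^(2/3)*b/3) + C3*airybi(-3^(2/3)*b/3), b)


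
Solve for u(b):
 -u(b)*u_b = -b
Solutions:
 u(b) = -sqrt(C1 + b^2)
 u(b) = sqrt(C1 + b^2)


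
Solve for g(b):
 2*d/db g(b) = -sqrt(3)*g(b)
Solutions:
 g(b) = C1*exp(-sqrt(3)*b/2)


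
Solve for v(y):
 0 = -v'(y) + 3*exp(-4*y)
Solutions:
 v(y) = C1 - 3*exp(-4*y)/4


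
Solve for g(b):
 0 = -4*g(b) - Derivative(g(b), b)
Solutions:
 g(b) = C1*exp(-4*b)


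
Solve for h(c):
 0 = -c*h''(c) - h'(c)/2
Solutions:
 h(c) = C1 + C2*sqrt(c)


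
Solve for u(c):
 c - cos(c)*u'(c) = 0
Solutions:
 u(c) = C1 + Integral(c/cos(c), c)


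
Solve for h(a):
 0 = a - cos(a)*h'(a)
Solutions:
 h(a) = C1 + Integral(a/cos(a), a)


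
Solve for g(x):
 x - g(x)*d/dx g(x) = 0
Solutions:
 g(x) = -sqrt(C1 + x^2)
 g(x) = sqrt(C1 + x^2)


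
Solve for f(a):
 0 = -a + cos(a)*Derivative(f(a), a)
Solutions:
 f(a) = C1 + Integral(a/cos(a), a)


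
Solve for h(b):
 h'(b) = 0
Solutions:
 h(b) = C1


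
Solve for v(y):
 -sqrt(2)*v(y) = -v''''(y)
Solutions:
 v(y) = C1*exp(-2^(1/8)*y) + C2*exp(2^(1/8)*y) + C3*sin(2^(1/8)*y) + C4*cos(2^(1/8)*y)


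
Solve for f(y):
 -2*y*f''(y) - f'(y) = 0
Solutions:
 f(y) = C1 + C2*sqrt(y)


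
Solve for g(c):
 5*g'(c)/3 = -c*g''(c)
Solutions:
 g(c) = C1 + C2/c^(2/3)


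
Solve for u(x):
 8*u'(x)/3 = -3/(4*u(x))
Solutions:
 u(x) = -sqrt(C1 - 9*x)/4
 u(x) = sqrt(C1 - 9*x)/4


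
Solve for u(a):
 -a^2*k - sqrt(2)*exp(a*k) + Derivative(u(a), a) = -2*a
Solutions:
 u(a) = C1 + a^3*k/3 - a^2 + sqrt(2)*exp(a*k)/k


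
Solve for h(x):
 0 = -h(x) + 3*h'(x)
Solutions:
 h(x) = C1*exp(x/3)


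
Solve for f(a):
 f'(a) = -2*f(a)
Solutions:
 f(a) = C1*exp(-2*a)


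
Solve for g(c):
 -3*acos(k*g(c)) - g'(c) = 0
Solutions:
 Integral(1/acos(_y*k), (_y, g(c))) = C1 - 3*c


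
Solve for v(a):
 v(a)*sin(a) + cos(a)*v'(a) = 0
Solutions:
 v(a) = C1*cos(a)


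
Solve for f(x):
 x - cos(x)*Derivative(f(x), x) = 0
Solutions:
 f(x) = C1 + Integral(x/cos(x), x)


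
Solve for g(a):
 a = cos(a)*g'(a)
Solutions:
 g(a) = C1 + Integral(a/cos(a), a)


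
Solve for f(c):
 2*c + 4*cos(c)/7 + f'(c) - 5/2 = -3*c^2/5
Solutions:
 f(c) = C1 - c^3/5 - c^2 + 5*c/2 - 4*sin(c)/7


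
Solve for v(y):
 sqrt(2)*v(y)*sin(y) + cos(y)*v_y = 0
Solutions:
 v(y) = C1*cos(y)^(sqrt(2))


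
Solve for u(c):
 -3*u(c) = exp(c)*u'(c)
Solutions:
 u(c) = C1*exp(3*exp(-c))


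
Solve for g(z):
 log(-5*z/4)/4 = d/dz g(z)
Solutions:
 g(z) = C1 + z*log(-z)/4 + z*(-2*log(2) - 1 + log(5))/4


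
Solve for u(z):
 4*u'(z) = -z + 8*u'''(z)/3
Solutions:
 u(z) = C1 + C2*exp(-sqrt(6)*z/2) + C3*exp(sqrt(6)*z/2) - z^2/8


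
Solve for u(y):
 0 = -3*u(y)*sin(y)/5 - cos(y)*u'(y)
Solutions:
 u(y) = C1*cos(y)^(3/5)


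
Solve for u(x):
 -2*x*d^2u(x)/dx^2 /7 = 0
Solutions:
 u(x) = C1 + C2*x


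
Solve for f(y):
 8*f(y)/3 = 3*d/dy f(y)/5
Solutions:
 f(y) = C1*exp(40*y/9)


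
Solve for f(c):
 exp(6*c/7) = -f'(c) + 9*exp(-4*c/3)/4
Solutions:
 f(c) = C1 - 7*exp(6*c/7)/6 - 27*exp(-4*c/3)/16


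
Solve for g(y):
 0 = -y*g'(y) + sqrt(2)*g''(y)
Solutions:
 g(y) = C1 + C2*erfi(2^(1/4)*y/2)


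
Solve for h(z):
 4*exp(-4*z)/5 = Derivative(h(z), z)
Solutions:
 h(z) = C1 - exp(-4*z)/5


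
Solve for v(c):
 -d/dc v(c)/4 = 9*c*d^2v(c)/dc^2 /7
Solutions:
 v(c) = C1 + C2*c^(29/36)


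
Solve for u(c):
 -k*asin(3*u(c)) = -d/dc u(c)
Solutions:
 Integral(1/asin(3*_y), (_y, u(c))) = C1 + c*k


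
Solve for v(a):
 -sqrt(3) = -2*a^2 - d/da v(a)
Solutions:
 v(a) = C1 - 2*a^3/3 + sqrt(3)*a


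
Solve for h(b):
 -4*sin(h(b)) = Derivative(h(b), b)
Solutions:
 h(b) = -acos((-C1 - exp(8*b))/(C1 - exp(8*b))) + 2*pi
 h(b) = acos((-C1 - exp(8*b))/(C1 - exp(8*b)))


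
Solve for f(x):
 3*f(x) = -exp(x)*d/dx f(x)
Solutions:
 f(x) = C1*exp(3*exp(-x))


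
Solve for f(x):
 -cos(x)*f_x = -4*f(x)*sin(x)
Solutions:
 f(x) = C1/cos(x)^4


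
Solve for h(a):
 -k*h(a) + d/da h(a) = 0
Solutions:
 h(a) = C1*exp(a*k)


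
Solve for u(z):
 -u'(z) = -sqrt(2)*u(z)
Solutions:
 u(z) = C1*exp(sqrt(2)*z)


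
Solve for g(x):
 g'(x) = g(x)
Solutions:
 g(x) = C1*exp(x)


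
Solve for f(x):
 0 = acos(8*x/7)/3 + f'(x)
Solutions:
 f(x) = C1 - x*acos(8*x/7)/3 + sqrt(49 - 64*x^2)/24


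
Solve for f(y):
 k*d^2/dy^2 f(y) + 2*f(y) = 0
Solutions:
 f(y) = C1*exp(-sqrt(2)*y*sqrt(-1/k)) + C2*exp(sqrt(2)*y*sqrt(-1/k))


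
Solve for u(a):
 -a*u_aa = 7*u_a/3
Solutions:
 u(a) = C1 + C2/a^(4/3)


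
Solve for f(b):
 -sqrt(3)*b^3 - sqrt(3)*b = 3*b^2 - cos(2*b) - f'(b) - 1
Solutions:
 f(b) = C1 + sqrt(3)*b^4/4 + b^3 + sqrt(3)*b^2/2 - b - sin(2*b)/2


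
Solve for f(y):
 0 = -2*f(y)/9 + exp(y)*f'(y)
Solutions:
 f(y) = C1*exp(-2*exp(-y)/9)


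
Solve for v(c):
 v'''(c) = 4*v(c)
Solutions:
 v(c) = C3*exp(2^(2/3)*c) + (C1*sin(2^(2/3)*sqrt(3)*c/2) + C2*cos(2^(2/3)*sqrt(3)*c/2))*exp(-2^(2/3)*c/2)


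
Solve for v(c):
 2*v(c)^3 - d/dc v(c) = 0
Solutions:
 v(c) = -sqrt(2)*sqrt(-1/(C1 + 2*c))/2
 v(c) = sqrt(2)*sqrt(-1/(C1 + 2*c))/2


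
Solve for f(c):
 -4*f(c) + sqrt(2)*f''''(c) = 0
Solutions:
 f(c) = C1*exp(-2^(3/8)*c) + C2*exp(2^(3/8)*c) + C3*sin(2^(3/8)*c) + C4*cos(2^(3/8)*c)


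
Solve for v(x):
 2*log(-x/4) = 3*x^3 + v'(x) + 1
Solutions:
 v(x) = C1 - 3*x^4/4 + 2*x*log(-x) + x*(-3 - 4*log(2))


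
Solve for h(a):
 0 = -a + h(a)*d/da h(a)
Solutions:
 h(a) = -sqrt(C1 + a^2)
 h(a) = sqrt(C1 + a^2)


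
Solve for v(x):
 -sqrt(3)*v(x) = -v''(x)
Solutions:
 v(x) = C1*exp(-3^(1/4)*x) + C2*exp(3^(1/4)*x)


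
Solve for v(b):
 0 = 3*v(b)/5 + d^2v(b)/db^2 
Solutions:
 v(b) = C1*sin(sqrt(15)*b/5) + C2*cos(sqrt(15)*b/5)


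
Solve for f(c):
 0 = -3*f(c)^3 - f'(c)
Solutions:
 f(c) = -sqrt(2)*sqrt(-1/(C1 - 3*c))/2
 f(c) = sqrt(2)*sqrt(-1/(C1 - 3*c))/2


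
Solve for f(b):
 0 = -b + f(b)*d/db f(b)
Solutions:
 f(b) = -sqrt(C1 + b^2)
 f(b) = sqrt(C1 + b^2)


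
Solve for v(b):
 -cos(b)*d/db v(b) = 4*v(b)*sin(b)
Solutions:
 v(b) = C1*cos(b)^4


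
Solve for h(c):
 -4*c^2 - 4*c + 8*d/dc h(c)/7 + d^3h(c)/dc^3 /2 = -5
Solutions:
 h(c) = C1 + C2*sin(4*sqrt(7)*c/7) + C3*cos(4*sqrt(7)*c/7) + 7*c^3/6 + 7*c^2/4 - 119*c/16


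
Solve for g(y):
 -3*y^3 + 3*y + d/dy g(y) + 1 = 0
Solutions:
 g(y) = C1 + 3*y^4/4 - 3*y^2/2 - y


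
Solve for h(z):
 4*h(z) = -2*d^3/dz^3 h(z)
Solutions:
 h(z) = C3*exp(-2^(1/3)*z) + (C1*sin(2^(1/3)*sqrt(3)*z/2) + C2*cos(2^(1/3)*sqrt(3)*z/2))*exp(2^(1/3)*z/2)


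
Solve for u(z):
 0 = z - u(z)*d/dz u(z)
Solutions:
 u(z) = -sqrt(C1 + z^2)
 u(z) = sqrt(C1 + z^2)


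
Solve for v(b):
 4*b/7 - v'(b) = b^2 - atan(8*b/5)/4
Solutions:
 v(b) = C1 - b^3/3 + 2*b^2/7 + b*atan(8*b/5)/4 - 5*log(64*b^2 + 25)/64


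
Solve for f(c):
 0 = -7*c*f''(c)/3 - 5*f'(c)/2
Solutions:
 f(c) = C1 + C2/c^(1/14)


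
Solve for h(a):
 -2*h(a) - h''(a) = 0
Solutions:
 h(a) = C1*sin(sqrt(2)*a) + C2*cos(sqrt(2)*a)


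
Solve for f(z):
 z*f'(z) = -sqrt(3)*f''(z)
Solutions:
 f(z) = C1 + C2*erf(sqrt(2)*3^(3/4)*z/6)


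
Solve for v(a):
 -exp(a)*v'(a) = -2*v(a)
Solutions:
 v(a) = C1*exp(-2*exp(-a))


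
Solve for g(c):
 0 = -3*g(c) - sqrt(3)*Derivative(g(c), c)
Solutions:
 g(c) = C1*exp(-sqrt(3)*c)


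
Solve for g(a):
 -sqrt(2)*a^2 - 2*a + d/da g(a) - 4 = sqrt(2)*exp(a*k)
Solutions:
 g(a) = C1 + sqrt(2)*a^3/3 + a^2 + 4*a + sqrt(2)*exp(a*k)/k


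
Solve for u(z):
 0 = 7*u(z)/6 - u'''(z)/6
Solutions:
 u(z) = C3*exp(7^(1/3)*z) + (C1*sin(sqrt(3)*7^(1/3)*z/2) + C2*cos(sqrt(3)*7^(1/3)*z/2))*exp(-7^(1/3)*z/2)


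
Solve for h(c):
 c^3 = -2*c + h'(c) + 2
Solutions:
 h(c) = C1 + c^4/4 + c^2 - 2*c


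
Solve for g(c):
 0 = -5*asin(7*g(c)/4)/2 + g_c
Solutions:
 Integral(1/asin(7*_y/4), (_y, g(c))) = C1 + 5*c/2


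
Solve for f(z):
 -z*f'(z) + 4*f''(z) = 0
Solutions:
 f(z) = C1 + C2*erfi(sqrt(2)*z/4)


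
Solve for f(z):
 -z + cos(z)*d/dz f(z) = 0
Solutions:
 f(z) = C1 + Integral(z/cos(z), z)


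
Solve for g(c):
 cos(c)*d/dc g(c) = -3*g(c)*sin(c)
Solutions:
 g(c) = C1*cos(c)^3


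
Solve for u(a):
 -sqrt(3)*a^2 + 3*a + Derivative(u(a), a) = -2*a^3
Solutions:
 u(a) = C1 - a^4/2 + sqrt(3)*a^3/3 - 3*a^2/2


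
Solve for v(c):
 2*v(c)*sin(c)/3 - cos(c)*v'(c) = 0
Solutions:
 v(c) = C1/cos(c)^(2/3)


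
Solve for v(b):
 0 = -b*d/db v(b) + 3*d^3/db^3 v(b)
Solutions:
 v(b) = C1 + Integral(C2*airyai(3^(2/3)*b/3) + C3*airybi(3^(2/3)*b/3), b)


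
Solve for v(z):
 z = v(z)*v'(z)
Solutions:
 v(z) = -sqrt(C1 + z^2)
 v(z) = sqrt(C1 + z^2)


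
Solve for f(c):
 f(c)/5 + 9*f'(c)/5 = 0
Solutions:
 f(c) = C1*exp(-c/9)


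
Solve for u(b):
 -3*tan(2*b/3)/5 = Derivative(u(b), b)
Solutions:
 u(b) = C1 + 9*log(cos(2*b/3))/10


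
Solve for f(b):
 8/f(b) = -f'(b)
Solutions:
 f(b) = -sqrt(C1 - 16*b)
 f(b) = sqrt(C1 - 16*b)


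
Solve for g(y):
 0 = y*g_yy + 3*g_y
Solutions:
 g(y) = C1 + C2/y^2


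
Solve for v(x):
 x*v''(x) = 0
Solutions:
 v(x) = C1 + C2*x


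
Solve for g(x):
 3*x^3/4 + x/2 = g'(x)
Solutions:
 g(x) = C1 + 3*x^4/16 + x^2/4


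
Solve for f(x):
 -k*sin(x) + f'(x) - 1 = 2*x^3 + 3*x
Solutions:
 f(x) = C1 - k*cos(x) + x^4/2 + 3*x^2/2 + x


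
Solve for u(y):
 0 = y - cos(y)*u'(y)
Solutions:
 u(y) = C1 + Integral(y/cos(y), y)


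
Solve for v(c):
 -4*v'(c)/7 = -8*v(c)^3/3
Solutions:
 v(c) = -sqrt(6)*sqrt(-1/(C1 + 14*c))/2
 v(c) = sqrt(6)*sqrt(-1/(C1 + 14*c))/2


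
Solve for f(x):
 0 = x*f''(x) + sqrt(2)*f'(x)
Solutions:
 f(x) = C1 + C2*x^(1 - sqrt(2))


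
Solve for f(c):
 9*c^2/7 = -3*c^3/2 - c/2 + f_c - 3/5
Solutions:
 f(c) = C1 + 3*c^4/8 + 3*c^3/7 + c^2/4 + 3*c/5


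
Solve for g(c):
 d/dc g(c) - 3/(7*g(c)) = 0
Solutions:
 g(c) = -sqrt(C1 + 42*c)/7
 g(c) = sqrt(C1 + 42*c)/7


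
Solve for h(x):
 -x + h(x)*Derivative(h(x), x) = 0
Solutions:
 h(x) = -sqrt(C1 + x^2)
 h(x) = sqrt(C1 + x^2)


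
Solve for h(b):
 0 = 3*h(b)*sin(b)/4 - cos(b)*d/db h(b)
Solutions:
 h(b) = C1/cos(b)^(3/4)


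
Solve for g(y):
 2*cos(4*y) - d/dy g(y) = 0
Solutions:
 g(y) = C1 + sin(4*y)/2


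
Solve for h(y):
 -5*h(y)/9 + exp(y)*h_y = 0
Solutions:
 h(y) = C1*exp(-5*exp(-y)/9)


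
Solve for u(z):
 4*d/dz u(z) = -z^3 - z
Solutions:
 u(z) = C1 - z^4/16 - z^2/8


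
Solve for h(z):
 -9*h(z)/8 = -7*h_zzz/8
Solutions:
 h(z) = C3*exp(21^(2/3)*z/7) + (C1*sin(3*3^(1/6)*7^(2/3)*z/14) + C2*cos(3*3^(1/6)*7^(2/3)*z/14))*exp(-21^(2/3)*z/14)


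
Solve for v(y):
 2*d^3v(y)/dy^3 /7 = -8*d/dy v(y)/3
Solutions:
 v(y) = C1 + C2*sin(2*sqrt(21)*y/3) + C3*cos(2*sqrt(21)*y/3)


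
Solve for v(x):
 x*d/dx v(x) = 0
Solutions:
 v(x) = C1


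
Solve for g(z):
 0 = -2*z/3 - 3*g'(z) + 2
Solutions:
 g(z) = C1 - z^2/9 + 2*z/3


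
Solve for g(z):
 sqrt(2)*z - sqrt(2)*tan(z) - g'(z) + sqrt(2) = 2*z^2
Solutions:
 g(z) = C1 - 2*z^3/3 + sqrt(2)*z^2/2 + sqrt(2)*z + sqrt(2)*log(cos(z))


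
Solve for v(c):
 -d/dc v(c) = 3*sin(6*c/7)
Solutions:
 v(c) = C1 + 7*cos(6*c/7)/2


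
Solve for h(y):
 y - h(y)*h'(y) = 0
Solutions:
 h(y) = -sqrt(C1 + y^2)
 h(y) = sqrt(C1 + y^2)


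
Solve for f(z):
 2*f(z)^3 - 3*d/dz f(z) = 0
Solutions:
 f(z) = -sqrt(6)*sqrt(-1/(C1 + 2*z))/2
 f(z) = sqrt(6)*sqrt(-1/(C1 + 2*z))/2


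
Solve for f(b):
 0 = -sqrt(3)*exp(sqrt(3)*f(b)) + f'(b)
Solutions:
 f(b) = sqrt(3)*(2*log(-1/(C1 + sqrt(3)*b)) - log(3))/6


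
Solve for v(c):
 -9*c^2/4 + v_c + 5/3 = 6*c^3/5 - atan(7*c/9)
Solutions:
 v(c) = C1 + 3*c^4/10 + 3*c^3/4 - c*atan(7*c/9) - 5*c/3 + 9*log(49*c^2 + 81)/14


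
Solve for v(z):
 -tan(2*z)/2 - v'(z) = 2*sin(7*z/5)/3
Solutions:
 v(z) = C1 + log(cos(2*z))/4 + 10*cos(7*z/5)/21


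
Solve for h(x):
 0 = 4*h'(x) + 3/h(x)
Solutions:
 h(x) = -sqrt(C1 - 6*x)/2
 h(x) = sqrt(C1 - 6*x)/2


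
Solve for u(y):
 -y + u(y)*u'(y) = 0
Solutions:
 u(y) = -sqrt(C1 + y^2)
 u(y) = sqrt(C1 + y^2)


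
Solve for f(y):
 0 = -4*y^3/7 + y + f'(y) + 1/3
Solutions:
 f(y) = C1 + y^4/7 - y^2/2 - y/3


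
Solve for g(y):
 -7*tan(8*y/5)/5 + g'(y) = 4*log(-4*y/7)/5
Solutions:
 g(y) = C1 + 4*y*log(-y)/5 - 4*y*log(7)/5 - 4*y/5 + 8*y*log(2)/5 - 7*log(cos(8*y/5))/8


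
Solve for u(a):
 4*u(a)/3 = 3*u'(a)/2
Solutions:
 u(a) = C1*exp(8*a/9)


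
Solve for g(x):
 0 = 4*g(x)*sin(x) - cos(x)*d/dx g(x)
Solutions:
 g(x) = C1/cos(x)^4


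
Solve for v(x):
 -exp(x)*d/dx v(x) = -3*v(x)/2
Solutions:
 v(x) = C1*exp(-3*exp(-x)/2)
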